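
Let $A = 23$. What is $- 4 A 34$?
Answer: $-3128$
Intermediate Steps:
$- 4 A 34 = \left(-4\right) 23 \cdot 34 = \left(-92\right) 34 = -3128$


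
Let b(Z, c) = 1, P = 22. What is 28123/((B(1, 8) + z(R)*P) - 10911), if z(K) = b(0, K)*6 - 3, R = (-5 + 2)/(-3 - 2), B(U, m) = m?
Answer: -28123/10837 ≈ -2.5951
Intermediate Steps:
R = ⅗ (R = -3/(-5) = -3*(-⅕) = ⅗ ≈ 0.60000)
z(K) = 3 (z(K) = 1*6 - 3 = 6 - 3 = 3)
28123/((B(1, 8) + z(R)*P) - 10911) = 28123/((8 + 3*22) - 10911) = 28123/((8 + 66) - 10911) = 28123/(74 - 10911) = 28123/(-10837) = 28123*(-1/10837) = -28123/10837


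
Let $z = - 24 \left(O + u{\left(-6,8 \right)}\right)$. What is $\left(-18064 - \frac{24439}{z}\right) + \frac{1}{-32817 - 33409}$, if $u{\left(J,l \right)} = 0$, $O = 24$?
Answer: $- \frac{343727013313}{19073088} \approx -18022.0$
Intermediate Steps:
$z = -576$ ($z = - 24 \left(24 + 0\right) = \left(-24\right) 24 = -576$)
$\left(-18064 - \frac{24439}{z}\right) + \frac{1}{-32817 - 33409} = \left(-18064 - \frac{24439}{-576}\right) + \frac{1}{-32817 - 33409} = \left(-18064 - 24439 \left(- \frac{1}{576}\right)\right) + \frac{1}{-66226} = \left(-18064 - - \frac{24439}{576}\right) - \frac{1}{66226} = \left(-18064 + \frac{24439}{576}\right) - \frac{1}{66226} = - \frac{10380425}{576} - \frac{1}{66226} = - \frac{343727013313}{19073088}$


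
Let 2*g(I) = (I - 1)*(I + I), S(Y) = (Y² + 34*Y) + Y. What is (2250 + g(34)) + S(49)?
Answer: 7488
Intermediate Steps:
S(Y) = Y² + 35*Y
g(I) = I*(-1 + I) (g(I) = ((I - 1)*(I + I))/2 = ((-1 + I)*(2*I))/2 = (2*I*(-1 + I))/2 = I*(-1 + I))
(2250 + g(34)) + S(49) = (2250 + 34*(-1 + 34)) + 49*(35 + 49) = (2250 + 34*33) + 49*84 = (2250 + 1122) + 4116 = 3372 + 4116 = 7488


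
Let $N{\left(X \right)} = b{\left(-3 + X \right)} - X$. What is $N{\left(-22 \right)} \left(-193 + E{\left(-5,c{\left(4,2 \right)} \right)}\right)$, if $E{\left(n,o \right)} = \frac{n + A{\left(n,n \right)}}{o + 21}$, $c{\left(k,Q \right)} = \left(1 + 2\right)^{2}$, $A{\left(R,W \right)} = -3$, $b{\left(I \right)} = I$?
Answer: $\frac{2899}{5} \approx 579.8$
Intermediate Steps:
$c{\left(k,Q \right)} = 9$ ($c{\left(k,Q \right)} = 3^{2} = 9$)
$E{\left(n,o \right)} = \frac{-3 + n}{21 + o}$ ($E{\left(n,o \right)} = \frac{n - 3}{o + 21} = \frac{-3 + n}{21 + o}$)
$N{\left(X \right)} = -3$ ($N{\left(X \right)} = \left(-3 + X\right) - X = -3$)
$N{\left(-22 \right)} \left(-193 + E{\left(-5,c{\left(4,2 \right)} \right)}\right) = - 3 \left(-193 + \frac{-3 - 5}{21 + 9}\right) = - 3 \left(-193 + \frac{1}{30} \left(-8\right)\right) = - 3 \left(-193 - \frac{4}{15}\right) = \left(-3\right) \left(- \frac{2899}{15}\right) = \frac{2899}{5}$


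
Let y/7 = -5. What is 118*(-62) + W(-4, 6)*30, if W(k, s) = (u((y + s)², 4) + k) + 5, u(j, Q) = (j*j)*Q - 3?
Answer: 84866344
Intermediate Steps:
y = -35 (y = 7*(-5) = -35)
u(j, Q) = -3 + Q*j² (u(j, Q) = j²*Q - 3 = Q*j² - 3 = -3 + Q*j²)
W(k, s) = 2 + k + 4*(-35 + s)⁴ (W(k, s) = ((-3 + 4*((-35 + s)²)²) + k) + 5 = ((-3 + 4*(-35 + s)⁴) + k) + 5 = (-3 + k + 4*(-35 + s)⁴) + 5 = 2 + k + 4*(-35 + s)⁴)
118*(-62) + W(-4, 6)*30 = 118*(-62) + (2 - 4 + 4*(-35 + 6)⁴)*30 = -7316 + (2 - 4 + 4*(-29)⁴)*30 = -7316 + (2 - 4 + 4*707281)*30 = -7316 + (2 - 4 + 2829124)*30 = -7316 + 2829122*30 = -7316 + 84873660 = 84866344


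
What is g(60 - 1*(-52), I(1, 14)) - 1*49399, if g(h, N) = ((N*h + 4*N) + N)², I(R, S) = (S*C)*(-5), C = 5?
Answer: 1676853101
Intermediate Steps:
I(R, S) = -25*S (I(R, S) = (S*5)*(-5) = (5*S)*(-5) = -25*S)
g(h, N) = (5*N + N*h)² (g(h, N) = ((4*N + N*h) + N)² = (5*N + N*h)²)
g(60 - 1*(-52), I(1, 14)) - 1*49399 = (-25*14)²*(5 + (60 - 1*(-52)))² - 1*49399 = (-350)²*(5 + (60 + 52))² - 49399 = 122500*(5 + 112)² - 49399 = 122500*117² - 49399 = 122500*13689 - 49399 = 1676902500 - 49399 = 1676853101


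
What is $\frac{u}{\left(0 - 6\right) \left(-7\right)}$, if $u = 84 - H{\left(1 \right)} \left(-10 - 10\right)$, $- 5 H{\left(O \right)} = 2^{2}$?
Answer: $\frac{34}{21} \approx 1.619$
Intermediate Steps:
$H{\left(O \right)} = - \frac{4}{5}$ ($H{\left(O \right)} = - \frac{2^{2}}{5} = \left(- \frac{1}{5}\right) 4 = - \frac{4}{5}$)
$u = 68$ ($u = 84 - - \frac{4 \left(-10 - 10\right)}{5} = 84 - \left(- \frac{4}{5}\right) \left(-20\right) = 84 - 16 = 68$)
$\frac{u}{\left(0 - 6\right) \left(-7\right)} = \frac{68}{\left(0 - 6\right) \left(-7\right)} = \frac{68}{\left(-6\right) \left(-7\right)} = \frac{68}{42} = 68 \cdot \frac{1}{42} = \frac{34}{21}$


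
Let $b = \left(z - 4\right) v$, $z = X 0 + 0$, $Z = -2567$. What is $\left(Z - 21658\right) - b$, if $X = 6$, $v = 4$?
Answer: $-24209$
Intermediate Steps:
$z = 0$ ($z = 6 \cdot 0 + 0 = 0 + 0 = 0$)
$b = -16$ ($b = \left(0 - 4\right) 4 = \left(-4\right) 4 = -16$)
$\left(Z - 21658\right) - b = \left(-2567 - 21658\right) - -16 = \left(-2567 - 21658\right) + 16 = -24225 + 16 = -24209$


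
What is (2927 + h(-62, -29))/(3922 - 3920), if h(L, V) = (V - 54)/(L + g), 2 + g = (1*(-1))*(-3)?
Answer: 89315/61 ≈ 1464.2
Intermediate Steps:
g = 1 (g = -2 + (1*(-1))*(-3) = -2 - 1*(-3) = -2 + 3 = 1)
h(L, V) = (-54 + V)/(1 + L) (h(L, V) = (V - 54)/(L + 1) = (-54 + V)/(1 + L))
(2927 + h(-62, -29))/(3922 - 3920) = (2927 + (-54 - 29)/(1 - 62))/(3922 - 3920) = (2927 - 83/(-61))/2 = (2927 - 1/61*(-83))*(½) = (2927 + 83/61)*(½) = (178630/61)*(½) = 89315/61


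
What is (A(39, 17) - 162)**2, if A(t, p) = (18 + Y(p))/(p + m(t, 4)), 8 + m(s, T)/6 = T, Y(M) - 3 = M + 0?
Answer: 1373584/49 ≈ 28032.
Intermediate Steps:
Y(M) = 3 + M (Y(M) = 3 + (M + 0) = 3 + M)
m(s, T) = -48 + 6*T
A(t, p) = (21 + p)/(-24 + p) (A(t, p) = (18 + (3 + p))/(p + (-48 + 6*4)) = (21 + p)/(p + (-48 + 24)) = (21 + p)/(p - 24) = (21 + p)/(-24 + p))
(A(39, 17) - 162)**2 = ((21 + 17)/(-24 + 17) - 162)**2 = (38/(-7) - 162)**2 = (-1/7*38 - 162)**2 = (-38/7 - 162)**2 = (-1172/7)**2 = 1373584/49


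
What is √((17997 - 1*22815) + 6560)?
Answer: √1742 ≈ 41.737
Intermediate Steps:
√((17997 - 1*22815) + 6560) = √((17997 - 22815) + 6560) = √(-4818 + 6560) = √1742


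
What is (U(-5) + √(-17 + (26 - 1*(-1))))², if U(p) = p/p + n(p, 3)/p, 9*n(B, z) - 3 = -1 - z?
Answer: 22366/2025 + 92*√10/45 ≈ 17.510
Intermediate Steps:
n(B, z) = 2/9 - z/9 (n(B, z) = ⅓ + (-1 - z)/9 = ⅓ + (-⅑ - z/9) = 2/9 - z/9)
U(p) = 1 - 1/(9*p) (U(p) = p/p + (2/9 - ⅑*3)/p = 1 + (2/9 - ⅓)/p = 1 - 1/(9*p))
(U(-5) + √(-17 + (26 - 1*(-1))))² = ((-⅑ - 5)/(-5) + √(-17 + (26 - 1*(-1))))² = (-⅕*(-46/9) + √(-17 + (26 + 1)))² = (46/45 + √(-17 + 27))² = (46/45 + √10)²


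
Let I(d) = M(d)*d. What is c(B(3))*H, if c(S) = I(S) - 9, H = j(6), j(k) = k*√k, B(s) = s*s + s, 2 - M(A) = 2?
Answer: -54*√6 ≈ -132.27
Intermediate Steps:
M(A) = 0 (M(A) = 2 - 1*2 = 2 - 2 = 0)
B(s) = s + s² (B(s) = s² + s = s + s²)
I(d) = 0 (I(d) = 0*d = 0)
j(k) = k^(3/2)
H = 6*√6 (H = 6^(3/2) = 6*√6 ≈ 14.697)
c(S) = -9 (c(S) = 0 - 9 = -9)
c(B(3))*H = -54*√6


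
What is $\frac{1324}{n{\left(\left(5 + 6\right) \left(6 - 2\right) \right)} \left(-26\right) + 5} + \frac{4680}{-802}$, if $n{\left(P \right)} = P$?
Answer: $- \frac{3196184}{456739} \approx -6.9978$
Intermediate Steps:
$\frac{1324}{n{\left(\left(5 + 6\right) \left(6 - 2\right) \right)} \left(-26\right) + 5} + \frac{4680}{-802} = \frac{1324}{\left(5 + 6\right) \left(6 - 2\right) \left(-26\right) + 5} + \frac{4680}{-802} = \frac{1324}{11 \cdot 4 \left(-26\right) + 5} + 4680 \left(- \frac{1}{802}\right) = \frac{1324}{44 \left(-26\right) + 5} - \frac{2340}{401} = \frac{1324}{-1144 + 5} - \frac{2340}{401} = \frac{1324}{-1139} - \frac{2340}{401} = 1324 \left(- \frac{1}{1139}\right) - \frac{2340}{401} = - \frac{1324}{1139} - \frac{2340}{401} = - \frac{3196184}{456739}$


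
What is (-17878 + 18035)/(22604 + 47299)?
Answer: 157/69903 ≈ 0.0022460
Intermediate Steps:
(-17878 + 18035)/(22604 + 47299) = 157/69903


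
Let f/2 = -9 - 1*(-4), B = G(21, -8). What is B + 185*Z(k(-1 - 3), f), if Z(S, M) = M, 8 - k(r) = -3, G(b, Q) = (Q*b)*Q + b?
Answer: -485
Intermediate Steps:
G(b, Q) = b + b*Q² (G(b, Q) = b*Q² + b = b + b*Q²)
k(r) = 11 (k(r) = 8 - 1*(-3) = 8 + 3 = 11)
B = 1365 (B = 21*(1 + (-8)²) = 21*(1 + 64) = 21*65 = 1365)
f = -10 (f = 2*(-9 - 1*(-4)) = 2*(-9 + 4) = 2*(-5) = -10)
B + 185*Z(k(-1 - 3), f) = 1365 + 185*(-10) = 1365 - 1850 = -485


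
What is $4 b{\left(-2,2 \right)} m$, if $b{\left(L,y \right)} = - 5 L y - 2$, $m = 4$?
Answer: $288$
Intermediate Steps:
$b{\left(L,y \right)} = -2 - 5 L y$ ($b{\left(L,y \right)} = - 5 L y - 2 = -2 - 5 L y$)
$4 b{\left(-2,2 \right)} m = 4 \left(-2 - \left(-10\right) 2\right) 4 = 4 \left(-2 + 20\right) 4 = 4 \cdot 18 \cdot 4 = 72 \cdot 4 = 288$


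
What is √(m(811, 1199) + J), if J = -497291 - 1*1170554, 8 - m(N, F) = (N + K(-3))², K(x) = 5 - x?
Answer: I*√2338598 ≈ 1529.2*I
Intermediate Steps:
m(N, F) = 8 - (8 + N)² (m(N, F) = 8 - (N + (5 - 1*(-3)))² = 8 - (N + (5 + 3))² = 8 - (N + 8)² = 8 - (8 + N)²)
J = -1667845 (J = -497291 - 1170554 = -1667845)
√(m(811, 1199) + J) = √((8 - (8 + 811)²) - 1667845) = √((8 - 1*819²) - 1667845) = √((8 - 1*670761) - 1667845) = √((8 - 670761) - 1667845) = √(-670753 - 1667845) = √(-2338598) = I*√2338598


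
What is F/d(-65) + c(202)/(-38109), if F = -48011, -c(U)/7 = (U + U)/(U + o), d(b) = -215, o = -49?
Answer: 279937241467/1253595555 ≈ 223.31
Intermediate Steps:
c(U) = -14*U/(-49 + U) (c(U) = -7*(U + U)/(U - 49) = -7*2*U/(-49 + U) = -14*U/(-49 + U))
F/d(-65) + c(202)/(-38109) = -48011/(-215) - 14*202/(-49 + 202)/(-38109) = -48011*(-1/215) - 14*202/153*(-1/38109) = 48011/215 - 14*202*1/153*(-1/38109) = 48011/215 - 2828/153*(-1/38109) = 48011/215 + 2828/5830677 = 279937241467/1253595555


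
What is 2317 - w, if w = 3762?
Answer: -1445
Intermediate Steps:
2317 - w = 2317 - 1*3762 = 2317 - 3762 = -1445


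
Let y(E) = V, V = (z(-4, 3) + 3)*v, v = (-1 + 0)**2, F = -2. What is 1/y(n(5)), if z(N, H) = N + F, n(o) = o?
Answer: -1/3 ≈ -0.33333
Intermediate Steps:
v = 1 (v = (-1)**2 = 1)
z(N, H) = -2 + N (z(N, H) = N - 2 = -2 + N)
V = -3 (V = ((-2 - 4) + 3)*1 = (-6 + 3)*1 = -3*1 = -3)
y(E) = -3
1/y(n(5)) = 1/(-3) = -1/3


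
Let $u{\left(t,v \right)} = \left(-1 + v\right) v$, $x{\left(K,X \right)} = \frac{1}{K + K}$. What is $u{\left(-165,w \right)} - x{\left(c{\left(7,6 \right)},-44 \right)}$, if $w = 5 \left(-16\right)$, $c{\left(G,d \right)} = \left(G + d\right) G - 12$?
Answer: $\frac{1023839}{158} \approx 6480.0$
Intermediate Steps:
$c{\left(G,d \right)} = -12 + G \left(G + d\right)$ ($c{\left(G,d \right)} = G \left(G + d\right) - 12 = -12 + G \left(G + d\right)$)
$x{\left(K,X \right)} = \frac{1}{2 K}$
$w = -80$
$u{\left(t,v \right)} = v \left(-1 + v\right)$
$u{\left(-165,w \right)} - x{\left(c{\left(7,6 \right)},-44 \right)} = - 80 \left(-1 - 80\right) - \frac{1}{2 \left(-12 + 7^{2} + 7 \cdot 6\right)} = \left(-80\right) \left(-81\right) - \frac{1}{2 \left(-12 + 49 + 42\right)} = 6480 - \frac{1}{2 \cdot 79} = 6480 - \frac{1}{2} \cdot \frac{1}{79} = 6480 - \frac{1}{158} = \frac{1023839}{158}$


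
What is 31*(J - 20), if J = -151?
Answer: -5301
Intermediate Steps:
31*(J - 20) = 31*(-151 - 20) = 31*(-171) = -5301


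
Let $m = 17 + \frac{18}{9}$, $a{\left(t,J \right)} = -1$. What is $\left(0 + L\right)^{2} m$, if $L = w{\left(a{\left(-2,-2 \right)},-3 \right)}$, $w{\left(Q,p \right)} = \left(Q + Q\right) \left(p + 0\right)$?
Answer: $684$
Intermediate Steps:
$w{\left(Q,p \right)} = 2 Q p$
$L = 6$ ($L = 2 \left(-1\right) \left(-3\right) = 6$)
$m = 19$ ($m = 17 + 18 \cdot \frac{1}{9} = 17 + 2 = 19$)
$\left(0 + L\right)^{2} m = \left(0 + 6\right)^{2} \cdot 19 = 6^{2} \cdot 19 = 36 \cdot 19 = 684$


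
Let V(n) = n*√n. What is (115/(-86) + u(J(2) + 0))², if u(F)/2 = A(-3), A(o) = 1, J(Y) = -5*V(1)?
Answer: 3249/7396 ≈ 0.43929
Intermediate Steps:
V(n) = n^(3/2)
J(Y) = -5 (J(Y) = -5*1^(3/2) = -5*1 = -5)
u(F) = 2 (u(F) = 2*1 = 2)
(115/(-86) + u(J(2) + 0))² = (115/(-86) + 2)² = (115*(-1/86) + 2)² = (-115/86 + 2)² = (57/86)² = 3249/7396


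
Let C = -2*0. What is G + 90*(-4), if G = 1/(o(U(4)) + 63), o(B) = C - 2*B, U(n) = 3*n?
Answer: -14039/39 ≈ -359.97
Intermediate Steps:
C = 0
o(B) = -2*B (o(B) = 0 - 2*B = -2*B)
G = 1/39 (G = 1/(-6*4 + 63) = 1/(-2*12 + 63) = 1/(-24 + 63) = 1/39 ≈ 0.025641)
G + 90*(-4) = 1/39 + 90*(-4) = 1/39 - 360 = -14039/39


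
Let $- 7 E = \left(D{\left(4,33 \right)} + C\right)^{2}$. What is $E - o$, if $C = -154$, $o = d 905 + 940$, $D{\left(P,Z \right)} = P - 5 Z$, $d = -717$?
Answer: $633770$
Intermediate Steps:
$o = -647945$ ($o = \left(-717\right) 905 + 940 = -648885 + 940 = -647945$)
$E = -14175$ ($E = - \frac{\left(\left(4 - 165\right) - 154\right)^{2}}{7} = - \frac{\left(-161 - 154\right)^{2}}{7} = - \frac{\left(-315\right)^{2}}{7} = \left(- \frac{1}{7}\right) 99225 = -14175$)
$E - o = -14175 - -647945 = -14175 + 647945 = 633770$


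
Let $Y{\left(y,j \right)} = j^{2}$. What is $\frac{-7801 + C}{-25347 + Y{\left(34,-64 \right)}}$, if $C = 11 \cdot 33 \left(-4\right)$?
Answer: $\frac{9253}{21251} \approx 0.43541$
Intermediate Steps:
$C = -1452$ ($C = 363 \left(-4\right) = -1452$)
$\frac{-7801 + C}{-25347 + Y{\left(34,-64 \right)}} = \frac{-7801 - 1452}{-25347 + \left(-64\right)^{2}} = - \frac{9253}{-25347 + 4096} = - \frac{9253}{-21251} = \left(-9253\right) \left(- \frac{1}{21251}\right) = \frac{9253}{21251}$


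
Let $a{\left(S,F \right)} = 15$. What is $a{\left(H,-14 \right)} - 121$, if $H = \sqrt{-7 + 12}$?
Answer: $-106$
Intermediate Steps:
$H = \sqrt{5} \approx 2.2361$
$a{\left(H,-14 \right)} - 121 = 15 - 121 = -106$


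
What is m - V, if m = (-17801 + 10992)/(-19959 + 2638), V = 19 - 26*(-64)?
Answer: -29144434/17321 ≈ -1682.6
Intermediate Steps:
V = 1683 (V = 19 + 1664 = 1683)
m = 6809/17321 (m = -6809/(-17321) = -6809*(-1/17321) = 6809/17321 ≈ 0.39311)
m - V = 6809/17321 - 1*1683 = 6809/17321 - 1683 = -29144434/17321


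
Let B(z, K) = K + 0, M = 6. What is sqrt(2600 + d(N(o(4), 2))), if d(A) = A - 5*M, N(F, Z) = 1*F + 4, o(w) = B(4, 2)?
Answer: 4*sqrt(161) ≈ 50.754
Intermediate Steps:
B(z, K) = K
o(w) = 2
N(F, Z) = 4 + F (N(F, Z) = F + 4 = 4 + F)
d(A) = -30 + A (d(A) = A - 5*6 = A - 30 = -30 + A)
sqrt(2600 + d(N(o(4), 2))) = sqrt(2600 + (-30 + (4 + 2))) = sqrt(2600 + (-30 + 6)) = sqrt(2600 - 24) = sqrt(2576) = 4*sqrt(161)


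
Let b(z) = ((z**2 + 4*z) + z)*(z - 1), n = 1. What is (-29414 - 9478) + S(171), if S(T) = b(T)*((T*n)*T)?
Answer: 149606274228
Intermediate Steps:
b(z) = (-1 + z)*(z**2 + 5*z) (b(z) = (z**2 + 5*z)*(-1 + z) = (-1 + z)*(z**2 + 5*z))
S(T) = T**3*(-5 + T**2 + 4*T) (S(T) = (T*(-5 + T**2 + 4*T))*((T*1)*T) = (T*(-5 + T**2 + 4*T))*(T*T) = (T*(-5 + T**2 + 4*T))*T**2 = T**3*(-5 + T**2 + 4*T))
(-29414 - 9478) + S(171) = (-29414 - 9478) + 171**3*(-5 + 171**2 + 4*171) = -38892 + 5000211*(-5 + 29241 + 684) = -38892 + 5000211*29920 = -38892 + 149606313120 = 149606274228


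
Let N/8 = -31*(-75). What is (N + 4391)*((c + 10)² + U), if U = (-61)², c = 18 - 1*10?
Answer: 92998595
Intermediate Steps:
N = 18600 (N = 8*(-31*(-75)) = 8*2325 = 18600)
c = 8 (c = 18 - 10 = 8)
U = 3721
(N + 4391)*((c + 10)² + U) = (18600 + 4391)*((8 + 10)² + 3721) = 22991*(18² + 3721) = 22991*(324 + 3721) = 22991*4045 = 92998595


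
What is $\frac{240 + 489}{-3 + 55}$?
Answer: $\frac{729}{52} \approx 14.019$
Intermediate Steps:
$\frac{240 + 489}{-3 + 55} = \frac{729}{52}$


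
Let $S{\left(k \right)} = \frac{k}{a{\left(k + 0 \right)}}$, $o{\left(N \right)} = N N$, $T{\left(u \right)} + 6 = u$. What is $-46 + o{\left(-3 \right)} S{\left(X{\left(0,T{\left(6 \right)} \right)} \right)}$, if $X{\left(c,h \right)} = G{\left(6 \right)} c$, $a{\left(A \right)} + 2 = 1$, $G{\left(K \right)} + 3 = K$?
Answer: $-46$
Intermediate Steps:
$T{\left(u \right)} = -6 + u$
$G{\left(K \right)} = -3 + K$
$a{\left(A \right)} = -1$ ($a{\left(A \right)} = -2 + 1 = -1$)
$X{\left(c,h \right)} = 3 c$ ($X{\left(c,h \right)} = \left(-3 + 6\right) c = 3 c$)
$o{\left(N \right)} = N^{2}$
$S{\left(k \right)} = - k$ ($S{\left(k \right)} = \frac{k}{-1} = k \left(-1\right) = - k$)
$-46 + o{\left(-3 \right)} S{\left(X{\left(0,T{\left(6 \right)} \right)} \right)} = -46 + \left(-3\right)^{2} \left(- 3 \cdot 0\right) = -46 + 9 \left(\left(-1\right) 0\right) = -46 + 9 \cdot 0 = -46 + 0 = -46$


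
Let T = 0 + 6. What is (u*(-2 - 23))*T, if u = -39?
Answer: 5850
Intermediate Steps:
T = 6
(u*(-2 - 23))*T = -39*(-2 - 23)*6 = -39*(-25)*6 = 975*6 = 5850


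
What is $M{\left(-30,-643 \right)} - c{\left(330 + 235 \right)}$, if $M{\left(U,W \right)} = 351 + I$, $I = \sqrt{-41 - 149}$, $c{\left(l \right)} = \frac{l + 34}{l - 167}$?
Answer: $\frac{139099}{398} + i \sqrt{190} \approx 349.5 + 13.784 i$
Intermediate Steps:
$c{\left(l \right)} = \frac{34 + l}{-167 + l}$
$I = i \sqrt{190}$ ($I = \sqrt{-190} = i \sqrt{190} \approx 13.784 i$)
$M{\left(U,W \right)} = 351 + i \sqrt{190}$
$M{\left(-30,-643 \right)} - c{\left(330 + 235 \right)} = \left(351 + i \sqrt{190}\right) - \frac{34 + \left(330 + 235\right)}{-167 + \left(330 + 235\right)} = \left(351 + i \sqrt{190}\right) - \frac{34 + 565}{-167 + 565} = \left(351 + i \sqrt{190}\right) - \frac{1}{398} \cdot 599 = \left(351 + i \sqrt{190}\right) - \frac{599}{398} = \frac{139099}{398} + i \sqrt{190}$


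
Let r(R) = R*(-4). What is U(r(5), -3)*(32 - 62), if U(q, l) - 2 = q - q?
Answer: -60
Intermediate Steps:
r(R) = -4*R
U(q, l) = 2 (U(q, l) = 2 + (q - q) = 2 + 0 = 2)
U(r(5), -3)*(32 - 62) = 2*(32 - 62) = 2*(-30) = -60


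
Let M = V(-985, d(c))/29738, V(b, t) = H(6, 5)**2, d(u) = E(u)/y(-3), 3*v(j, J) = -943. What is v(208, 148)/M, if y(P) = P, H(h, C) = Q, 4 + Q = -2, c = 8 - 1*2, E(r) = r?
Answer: -14021467/54 ≈ -2.5966e+5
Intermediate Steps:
v(j, J) = -943/3 (v(j, J) = (1/3)*(-943) = -943/3)
c = 6 (c = 8 - 2 = 6)
Q = -6 (Q = -4 - 2 = -6)
H(h, C) = -6
d(u) = -u/3 (d(u) = u/(-3) = u*(-1/3) = -u/3)
V(b, t) = 36 (V(b, t) = (-6)**2 = 36)
M = 18/14869 (M = 36/29738 = 36*(1/29738) = 18/14869 ≈ 0.0012106)
v(208, 148)/M = -943/(3*18/14869) = -943/3*14869/18 = -14021467/54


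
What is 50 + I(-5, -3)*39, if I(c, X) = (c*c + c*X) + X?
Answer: 1493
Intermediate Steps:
I(c, X) = X + c**2 + X*c (I(c, X) = (c**2 + X*c) + X = X + c**2 + X*c)
50 + I(-5, -3)*39 = 50 + (-3 + (-5)**2 - 3*(-5))*39 = 50 + (-3 + 25 + 15)*39 = 50 + 37*39 = 50 + 1443 = 1493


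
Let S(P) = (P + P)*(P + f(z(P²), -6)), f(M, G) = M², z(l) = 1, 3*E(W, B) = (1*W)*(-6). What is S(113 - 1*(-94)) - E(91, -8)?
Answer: 86294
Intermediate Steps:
E(W, B) = -2*W (E(W, B) = ((1*W)*(-6))/3 = (W*(-6))/3 = (-6*W)/3 = -2*W)
S(P) = 2*P*(1 + P) (S(P) = (P + P)*(P + 1²) = (2*P)*(P + 1) = (2*P)*(1 + P) = 2*P*(1 + P))
S(113 - 1*(-94)) - E(91, -8) = 2*(113 - 1*(-94))*(1 + (113 - 1*(-94))) - (-2)*91 = 2*(113 + 94)*(1 + (113 + 94)) - 1*(-182) = 2*207*(1 + 207) + 182 = 2*207*208 + 182 = 86112 + 182 = 86294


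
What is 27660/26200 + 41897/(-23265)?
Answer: -908383/1219086 ≈ -0.74513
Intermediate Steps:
27660/26200 + 41897/(-23265) = 27660*(1/26200) + 41897*(-1/23265) = 1383/1310 - 41897/23265 = -908383/1219086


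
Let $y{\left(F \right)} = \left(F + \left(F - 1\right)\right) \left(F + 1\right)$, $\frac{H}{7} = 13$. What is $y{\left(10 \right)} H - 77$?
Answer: $18942$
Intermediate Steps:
$H = 91$ ($H = 7 \cdot 13 = 91$)
$y{\left(F \right)} = \left(1 + F\right) \left(-1 + 2 F\right)$ ($y{\left(F \right)} = \left(F + \left(-1 + F\right)\right) \left(1 + F\right) = \left(-1 + 2 F\right) \left(1 + F\right) = \left(1 + F\right) \left(-1 + 2 F\right)$)
$y{\left(10 \right)} H - 77 = \left(-1 + 10 + 2 \cdot 10^{2}\right) 91 - 77 = \left(-1 + 10 + 2 \cdot 100\right) 91 - 77 = \left(-1 + 10 + 200\right) 91 - 77 = 209 \cdot 91 - 77 = 19019 - 77 = 18942$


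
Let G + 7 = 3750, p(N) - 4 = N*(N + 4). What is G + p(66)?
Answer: 8367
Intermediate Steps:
p(N) = 4 + N*(4 + N) (p(N) = 4 + N*(N + 4) = 4 + N*(4 + N))
G = 3743 (G = -7 + 3750 = 3743)
G + p(66) = 3743 + (4 + 66² + 4*66) = 3743 + (4 + 4356 + 264) = 3743 + 4624 = 8367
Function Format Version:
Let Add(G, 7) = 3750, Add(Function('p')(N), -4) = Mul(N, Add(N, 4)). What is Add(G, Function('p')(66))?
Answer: 8367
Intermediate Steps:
Function('p')(N) = Add(4, Mul(N, Add(4, N))) (Function('p')(N) = Add(4, Mul(N, Add(N, 4))) = Add(4, Mul(N, Add(4, N))))
G = 3743 (G = Add(-7, 3750) = 3743)
Add(G, Function('p')(66)) = Add(3743, Add(4, Pow(66, 2), Mul(4, 66))) = Add(3743, Add(4, 4356, 264)) = Add(3743, 4624) = 8367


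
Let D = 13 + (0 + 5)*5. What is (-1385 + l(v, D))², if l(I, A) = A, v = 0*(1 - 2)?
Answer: 1814409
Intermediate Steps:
v = 0 (v = 0*(-1) = 0)
D = 38 (D = 13 + 5*5 = 13 + 25 = 38)
(-1385 + l(v, D))² = (-1385 + 38)² = (-1347)² = 1814409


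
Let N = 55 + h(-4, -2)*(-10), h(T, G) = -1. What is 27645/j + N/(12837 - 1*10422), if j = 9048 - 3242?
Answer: 13428013/2804298 ≈ 4.7884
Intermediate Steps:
j = 5806
N = 65 (N = 55 - 1*(-10) = 55 + 10 = 65)
27645/j + N/(12837 - 1*10422) = 27645/5806 + 65/(12837 - 1*10422) = 27645*(1/5806) + 65/(12837 - 10422) = 27645/5806 + 65/2415 = 27645/5806 + 65*(1/2415) = 27645/5806 + 13/483 = 13428013/2804298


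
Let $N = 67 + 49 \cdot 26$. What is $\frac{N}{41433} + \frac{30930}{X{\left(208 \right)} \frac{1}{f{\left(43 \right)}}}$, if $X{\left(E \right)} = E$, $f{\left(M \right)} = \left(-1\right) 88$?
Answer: $- \frac{2349452454}{179543} \approx -13086.0$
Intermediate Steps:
$f{\left(M \right)} = -88$
$N = 1341$ ($N = 67 + 1274 = 1341$)
$\frac{N}{41433} + \frac{30930}{X{\left(208 \right)} \frac{1}{f{\left(43 \right)}}} = \frac{1341}{41433} + \frac{30930}{208 \frac{1}{-88}} = 1341 \cdot \frac{1}{41433} + \frac{30930}{208 \left(- \frac{1}{88}\right)} = \frac{447}{13811} + \frac{30930}{- \frac{26}{11}} = \frac{447}{13811} + 30930 \left(- \frac{11}{26}\right) = \frac{447}{13811} - \frac{170115}{13} = - \frac{2349452454}{179543}$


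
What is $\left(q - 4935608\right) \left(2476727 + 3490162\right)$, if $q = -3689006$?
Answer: $-51462114405846$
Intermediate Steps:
$\left(q - 4935608\right) \left(2476727 + 3490162\right) = \left(-3689006 - 4935608\right) \left(2476727 + 3490162\right) = \left(-8624614\right) 5966889 = -51462114405846$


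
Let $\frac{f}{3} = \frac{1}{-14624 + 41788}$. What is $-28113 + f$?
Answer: $- \frac{763661529}{27164} \approx -28113.0$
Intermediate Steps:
$f = \frac{3}{27164}$ ($f = \frac{3}{-14624 + 41788} = \frac{3}{27164} \approx 0.00011044$)
$-28113 + f = -28113 + \frac{3}{27164} = - \frac{763661529}{27164}$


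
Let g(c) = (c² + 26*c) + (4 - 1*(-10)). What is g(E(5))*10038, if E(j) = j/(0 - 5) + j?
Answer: 1345092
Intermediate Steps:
E(j) = 4*j/5 (E(j) = j/(-5) + j = j*(-⅕) + j = -j/5 + j = 4*j/5)
g(c) = 14 + c² + 26*c (g(c) = (c² + 26*c) + (4 + 10) = (c² + 26*c) + 14 = 14 + c² + 26*c)
g(E(5))*10038 = (14 + ((⅘)*5)² + 26*((⅘)*5))*10038 = (14 + 4² + 26*4)*10038 = (14 + 16 + 104)*10038 = 134*10038 = 1345092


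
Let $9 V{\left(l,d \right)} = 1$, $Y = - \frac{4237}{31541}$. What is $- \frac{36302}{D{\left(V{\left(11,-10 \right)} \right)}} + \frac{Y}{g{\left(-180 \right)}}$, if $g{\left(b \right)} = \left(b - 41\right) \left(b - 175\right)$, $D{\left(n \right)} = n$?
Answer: $- \frac{808479750827527}{2474549155} \approx -3.2672 \cdot 10^{5}$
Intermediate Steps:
$Y = - \frac{4237}{31541}$ ($Y = \left(-4237\right) \frac{1}{31541} = - \frac{4237}{31541} \approx -0.13433$)
$V{\left(l,d \right)} = \frac{1}{9}$ ($V{\left(l,d \right)} = \frac{1}{9} \cdot 1 = \frac{1}{9}$)
$g{\left(b \right)} = \left(-175 + b\right) \left(-41 + b\right)$ ($g{\left(b \right)} = \left(-41 + b\right) \left(-175 + b\right) = \left(-175 + b\right) \left(-41 + b\right)$)
$- \frac{36302}{D{\left(V{\left(11,-10 \right)} \right)}} + \frac{Y}{g{\left(-180 \right)}} = - 36302 \frac{1}{\frac{1}{9}} - \frac{4237}{31541 \left(7175 + \left(-180\right)^{2} - -38880\right)} = \left(-36302\right) 9 - \frac{4237}{31541 \left(7175 + 32400 + 38880\right)} = -326718 - \frac{4237}{31541 \cdot 78455} = -326718 - \frac{4237}{2474549155} = - \frac{808479750827527}{2474549155}$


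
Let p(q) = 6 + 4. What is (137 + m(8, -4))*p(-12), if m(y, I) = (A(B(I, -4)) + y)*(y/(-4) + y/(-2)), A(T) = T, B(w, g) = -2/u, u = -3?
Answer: 850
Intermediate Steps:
B(w, g) = 2/3 (B(w, g) = -2/(-3) = -2*(-1/3) = 2/3)
p(q) = 10
m(y, I) = -3*y*(2/3 + y)/4 (m(y, I) = (2/3 + y)*(y/(-4) + y/(-2)) = (2/3 + y)*(y*(-1/4) + y*(-1/2)) = (2/3 + y)*(-y/4 - y/2) = (2/3 + y)*(-3*y/4) = -3*y*(2/3 + y)/4)
(137 + m(8, -4))*p(-12) = (137 - 1/4*8*(2 + 3*8))*10 = (137 - 1/4*8*(2 + 24))*10 = (137 - 1/4*8*26)*10 = (137 - 52)*10 = 85*10 = 850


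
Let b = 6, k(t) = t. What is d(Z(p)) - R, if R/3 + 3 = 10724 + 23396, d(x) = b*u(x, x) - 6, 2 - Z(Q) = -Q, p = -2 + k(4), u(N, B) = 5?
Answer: -102327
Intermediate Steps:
p = 2 (p = -2 + 4 = 2)
Z(Q) = 2 + Q (Z(Q) = 2 - (-1)*Q = 2 + Q)
d(x) = 24 (d(x) = 6*5 - 6 = 30 - 6 = 24)
R = 102351 (R = -9 + 3*(10724 + 23396) = -9 + 3*34120 = -9 + 102360 = 102351)
d(Z(p)) - R = 24 - 1*102351 = 24 - 102351 = -102327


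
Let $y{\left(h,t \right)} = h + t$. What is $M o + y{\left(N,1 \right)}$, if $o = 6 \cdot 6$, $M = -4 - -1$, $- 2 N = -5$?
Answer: $- \frac{209}{2} \approx -104.5$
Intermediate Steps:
$N = \frac{5}{2}$ ($N = \left(- \frac{1}{2}\right) \left(-5\right) = \frac{5}{2} \approx 2.5$)
$M = -3$ ($M = -4 + 1 = -3$)
$o = 36$
$M o + y{\left(N,1 \right)} = \left(-3\right) 36 + \left(\frac{5}{2} + 1\right) = -108 + \frac{7}{2} = - \frac{209}{2}$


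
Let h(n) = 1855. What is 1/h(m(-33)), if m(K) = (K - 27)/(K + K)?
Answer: 1/1855 ≈ 0.00053908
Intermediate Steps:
m(K) = (-27 + K)/(2*K) (m(K) = (-27 + K)/((2*K)) = (-27 + K)*(1/(2*K)) = (-27 + K)/(2*K))
1/h(m(-33)) = 1/1855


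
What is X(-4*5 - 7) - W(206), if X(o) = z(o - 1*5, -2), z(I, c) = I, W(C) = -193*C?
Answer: 39726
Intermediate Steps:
X(o) = -5 + o (X(o) = o - 1*5 = o - 5 = -5 + o)
X(-4*5 - 7) - W(206) = (-5 + (-4*5 - 7)) - (-193)*206 = (-5 + (-20 - 7)) - 1*(-39758) = (-5 - 27) + 39758 = -32 + 39758 = 39726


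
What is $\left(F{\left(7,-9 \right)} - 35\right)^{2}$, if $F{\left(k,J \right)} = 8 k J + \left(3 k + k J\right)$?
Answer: $337561$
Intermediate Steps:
$F{\left(k,J \right)} = 3 k + 9 J k$ ($F{\left(k,J \right)} = 8 J k + \left(3 k + J k\right) = 3 k + 9 J k$)
$\left(F{\left(7,-9 \right)} - 35\right)^{2} = \left(3 \cdot 7 \left(1 + 3 \left(-9\right)\right) - 35\right)^{2} = \left(3 \cdot 7 \left(1 - 27\right) - 35\right)^{2} = \left(3 \cdot 7 \left(-26\right) - 35\right)^{2} = \left(-546 - 35\right)^{2} = \left(-581\right)^{2} = 337561$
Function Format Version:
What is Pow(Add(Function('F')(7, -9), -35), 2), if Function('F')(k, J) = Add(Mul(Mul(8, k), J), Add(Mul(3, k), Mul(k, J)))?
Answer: 337561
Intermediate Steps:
Function('F')(k, J) = Add(Mul(3, k), Mul(9, J, k)) (Function('F')(k, J) = Add(Mul(8, J, k), Add(Mul(3, k), Mul(J, k))) = Add(Mul(3, k), Mul(9, J, k)))
Pow(Add(Function('F')(7, -9), -35), 2) = Pow(Add(Mul(3, 7, Add(1, Mul(3, -9))), -35), 2) = Pow(Add(Mul(3, 7, Add(1, -27)), -35), 2) = Pow(Add(Mul(3, 7, -26), -35), 2) = Pow(Add(-546, -35), 2) = Pow(-581, 2) = 337561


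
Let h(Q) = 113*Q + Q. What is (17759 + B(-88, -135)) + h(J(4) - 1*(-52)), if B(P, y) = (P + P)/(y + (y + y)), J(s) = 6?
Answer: 9870431/405 ≈ 24371.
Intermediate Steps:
B(P, y) = 2*P/(3*y) (B(P, y) = (2*P)/(y + 2*y) = (2*P)/((3*y)) = (2*P)*(1/(3*y)) = 2*P/(3*y))
h(Q) = 114*Q
(17759 + B(-88, -135)) + h(J(4) - 1*(-52)) = (17759 + (⅔)*(-88)/(-135)) + 114*(6 - 1*(-52)) = (17759 + (⅔)*(-88)*(-1/135)) + 114*(6 + 52) = (17759 + 176/405) + 114*58 = 7192571/405 + 6612 = 9870431/405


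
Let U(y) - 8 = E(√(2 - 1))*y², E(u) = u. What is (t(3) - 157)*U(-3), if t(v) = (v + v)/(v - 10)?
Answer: -18785/7 ≈ -2683.6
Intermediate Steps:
t(v) = 2*v/(-10 + v) (t(v) = (2*v)/(-10 + v) = 2*v/(-10 + v))
U(y) = 8 + y² (U(y) = 8 + √(2 - 1)*y² = 8 + √1*y² = 8 + 1*y² = 8 + y²)
(t(3) - 157)*U(-3) = (2*3/(-10 + 3) - 157)*(8 + (-3)²) = (2*3/(-7) - 157)*(8 + 9) = (2*3*(-⅐) - 157)*17 = (-6/7 - 157)*17 = -1105/7*17 = -18785/7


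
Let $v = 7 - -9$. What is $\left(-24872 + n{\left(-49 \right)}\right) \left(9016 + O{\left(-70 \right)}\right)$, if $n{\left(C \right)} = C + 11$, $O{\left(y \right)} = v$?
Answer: $-224987120$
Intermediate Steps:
$v = 16$ ($v = 7 + 9 = 16$)
$O{\left(y \right)} = 16$
$n{\left(C \right)} = 11 + C$
$\left(-24872 + n{\left(-49 \right)}\right) \left(9016 + O{\left(-70 \right)}\right) = \left(-24872 + \left(11 - 49\right)\right) \left(9016 + 16\right) = \left(-24872 - 38\right) 9032 = \left(-24910\right) 9032 = -224987120$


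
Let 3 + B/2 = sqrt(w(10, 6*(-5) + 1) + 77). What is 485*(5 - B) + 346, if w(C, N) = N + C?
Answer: 5681 - 970*sqrt(58) ≈ -1706.3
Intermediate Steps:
w(C, N) = C + N
B = -6 + 2*sqrt(58) (B = -6 + 2*sqrt((10 + (6*(-5) + 1)) + 77) = -6 + 2*sqrt((10 + (-30 + 1)) + 77) = -6 + 2*sqrt((10 - 29) + 77) = -6 + 2*sqrt(-19 + 77) = -6 + 2*sqrt(58) ≈ 9.2316)
485*(5 - B) + 346 = 485*(5 - (-6 + 2*sqrt(58))) + 346 = 485*(5 + (6 - 2*sqrt(58))) + 346 = 485*(11 - 2*sqrt(58)) + 346 = (5335 - 970*sqrt(58)) + 346 = 5681 - 970*sqrt(58)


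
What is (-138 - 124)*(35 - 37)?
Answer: 524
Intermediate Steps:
(-138 - 124)*(35 - 37) = -262*(-2) = 524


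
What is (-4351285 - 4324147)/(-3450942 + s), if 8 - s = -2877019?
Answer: 8675432/573915 ≈ 15.116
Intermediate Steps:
s = 2877027 (s = 8 - 1*(-2877019) = 8 + 2877019 = 2877027)
(-4351285 - 4324147)/(-3450942 + s) = (-4351285 - 4324147)/(-3450942 + 2877027) = -8675432/(-573915) = -8675432*(-1/573915) = 8675432/573915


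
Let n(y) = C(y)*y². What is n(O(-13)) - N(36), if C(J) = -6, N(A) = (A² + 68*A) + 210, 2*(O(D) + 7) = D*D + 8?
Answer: -87615/2 ≈ -43808.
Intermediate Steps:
O(D) = -3 + D²/2 (O(D) = -7 + (D*D + 8)/2 = -7 + (D² + 8)/2 = -7 + (8 + D²)/2 = -7 + (4 + D²/2) = -3 + D²/2)
N(A) = 210 + A² + 68*A
n(y) = -6*y²
n(O(-13)) - N(36) = -6*(-3 + (½)*(-13)²)² - (210 + 36² + 68*36) = -6*(-3 + (½)*169)² - (210 + 1296 + 2448) = -6*(-3 + 169/2)² - 1*3954 = -6*(163/2)² - 3954 = -6*26569/4 - 3954 = -79707/2 - 3954 = -87615/2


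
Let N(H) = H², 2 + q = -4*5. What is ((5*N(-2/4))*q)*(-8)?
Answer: 220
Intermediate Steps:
q = -22 (q = -2 - 4*5 = -2 - 20 = -22)
((5*N(-2/4))*q)*(-8) = ((5*(-2/4)²)*(-22))*(-8) = ((5*(-2*¼)²)*(-22))*(-8) = ((5*(-½)²)*(-22))*(-8) = ((5*(¼))*(-22))*(-8) = ((5/4)*(-22))*(-8) = -55/2*(-8) = 220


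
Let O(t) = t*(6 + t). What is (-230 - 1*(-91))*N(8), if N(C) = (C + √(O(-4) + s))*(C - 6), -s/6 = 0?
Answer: -2224 - 556*I*√2 ≈ -2224.0 - 786.3*I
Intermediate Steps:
s = 0 (s = -6*0 = 0)
N(C) = (-6 + C)*(C + 2*I*√2) (N(C) = (C + √(-4*(6 - 4) + 0))*(C - 6) = (C + √(-4*2 + 0))*(-6 + C) = (C + √(-8 + 0))*(-6 + C) = (C + √(-8))*(-6 + C) = (C + 2*I*√2)*(-6 + C) = (-6 + C)*(C + 2*I*√2))
(-230 - 1*(-91))*N(8) = (-230 - 1*(-91))*(8² - 6*8 - 12*I*√2 + 2*I*8*√2) = (-230 + 91)*(64 - 48 - 12*I*√2 + 16*I*√2) = -139*(16 + 4*I*√2) = -2224 - 556*I*√2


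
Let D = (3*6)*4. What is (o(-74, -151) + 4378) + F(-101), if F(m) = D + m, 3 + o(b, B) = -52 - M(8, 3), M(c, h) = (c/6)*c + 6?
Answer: 12832/3 ≈ 4277.3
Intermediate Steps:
D = 72 (D = 18*4 = 72)
M(c, h) = 6 + c²/6 (M(c, h) = (c*(⅙))*c + 6 = (c/6)*c + 6 = c²/6 + 6 = 6 + c²/6)
o(b, B) = -215/3 (o(b, B) = -3 + (-52 - (6 + (⅙)*8²)) = -3 + (-52 - (6 + (⅙)*64)) = -3 + (-52 - (6 + 32/3)) = -3 + (-52 - 1*50/3) = -3 + (-52 - 50/3) = -3 - 206/3 = -215/3)
F(m) = 72 + m
(o(-74, -151) + 4378) + F(-101) = (-215/3 + 4378) + (72 - 101) = 12919/3 - 29 = 12832/3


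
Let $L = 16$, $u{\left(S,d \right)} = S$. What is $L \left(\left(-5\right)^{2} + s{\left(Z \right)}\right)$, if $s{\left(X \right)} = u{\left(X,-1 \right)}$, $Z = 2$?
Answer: $432$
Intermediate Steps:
$s{\left(X \right)} = X$
$L \left(\left(-5\right)^{2} + s{\left(Z \right)}\right) = 16 \left(\left(-5\right)^{2} + 2\right) = 16 \left(25 + 2\right) = 16 \cdot 27 = 432$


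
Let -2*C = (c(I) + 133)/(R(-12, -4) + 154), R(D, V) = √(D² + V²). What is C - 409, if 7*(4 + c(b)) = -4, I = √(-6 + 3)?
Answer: -9644293/23556 + 899*√10/82446 ≈ -409.39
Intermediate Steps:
I = I*√3 (I = √(-3) = I*√3 ≈ 1.732*I)
c(b) = -32/7 (c(b) = -4 + (⅐)*(-4) = -4 - 4/7 = -32/7)
C = -899/(14*(154 + 4*√10)) (C = -(-32/7 + 133)/(2*(√((-12)² + (-4)²) + 154)) = -899/(14*(√(144 + 16) + 154)) = -899/(14*(√160 + 154)) = -899/(14*(4*√10 + 154)) = -899/(14*(154 + 4*√10)) ≈ -0.38533)
C - 409 = (-9889/23556 + 899*√10/82446) - 409 = -9644293/23556 + 899*√10/82446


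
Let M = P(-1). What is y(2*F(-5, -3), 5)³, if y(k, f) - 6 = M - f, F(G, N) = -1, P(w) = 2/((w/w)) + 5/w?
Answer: -8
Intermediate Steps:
P(w) = 2 + 5/w (P(w) = 2/1 + 5/w = 2*1 + 5/w = 2 + 5/w)
M = -3 (M = 2 + 5/(-1) = 2 + 5*(-1) = 2 - 5 = -3)
y(k, f) = 3 - f (y(k, f) = 6 + (-3 - f) = 3 - f)
y(2*F(-5, -3), 5)³ = (3 - 1*5)³ = (3 - 5)³ = (-2)³ = -8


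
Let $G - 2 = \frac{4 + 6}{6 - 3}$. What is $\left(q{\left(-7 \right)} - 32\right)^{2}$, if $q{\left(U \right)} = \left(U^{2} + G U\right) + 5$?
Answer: $\frac{2116}{9} \approx 235.11$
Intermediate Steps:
$G = \frac{16}{3}$ ($G = 2 + \frac{4 + 6}{6 - 3} = 2 + \frac{10}{3} = \frac{16}{3} \approx 5.3333$)
$q{\left(U \right)} = 5 + U^{2} + \frac{16 U}{3}$ ($q{\left(U \right)} = \left(U^{2} + \frac{16 U}{3}\right) + 5 = 5 + U^{2} + \frac{16 U}{3}$)
$\left(q{\left(-7 \right)} - 32\right)^{2} = \left(\left(5 + \left(-7\right)^{2} + \frac{16}{3} \left(-7\right)\right) - 32\right)^{2} = \left(\left(5 + 49 - \frac{112}{3}\right) - 32\right)^{2} = \left(\frac{50}{3} - 32\right)^{2} = \left(- \frac{46}{3}\right)^{2} = \frac{2116}{9}$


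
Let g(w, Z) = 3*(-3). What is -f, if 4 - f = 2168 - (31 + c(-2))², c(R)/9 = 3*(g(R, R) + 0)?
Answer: -42780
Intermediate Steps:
g(w, Z) = -9
c(R) = -243 (c(R) = 9*(3*(-9 + 0)) = 9*(3*(-9)) = 9*(-27) = -243)
f = 42780 (f = 4 - (2168 - (31 - 243)²) = 4 - (2168 - 1*(-212)²) = 4 - (2168 - 1*44944) = 4 - (2168 - 44944) = 4 - 1*(-42776) = 4 + 42776 = 42780)
-f = -1*42780 = -42780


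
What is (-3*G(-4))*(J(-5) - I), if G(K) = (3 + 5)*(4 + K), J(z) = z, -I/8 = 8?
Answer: 0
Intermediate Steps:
I = -64 (I = -8*8 = -64)
G(K) = 32 + 8*K (G(K) = 8*(4 + K) = 32 + 8*K)
(-3*G(-4))*(J(-5) - I) = (-3*(32 + 8*(-4)))*(-5 - 1*(-64)) = (-3*(32 - 32))*(-5 + 64) = -3*0*59 = 0*59 = 0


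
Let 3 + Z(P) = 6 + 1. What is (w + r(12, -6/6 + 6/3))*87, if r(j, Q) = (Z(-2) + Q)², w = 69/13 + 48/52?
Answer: 35322/13 ≈ 2717.1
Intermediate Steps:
Z(P) = 4 (Z(P) = -3 + (6 + 1) = -3 + 7 = 4)
w = 81/13 (w = 69*(1/13) + 48*(1/52) = 69/13 + 12/13 = 81/13 ≈ 6.2308)
r(j, Q) = (4 + Q)²
(w + r(12, -6/6 + 6/3))*87 = (81/13 + (4 + (-6/6 + 6/3))²)*87 = (81/13 + (4 + (-6*⅙ + 6*(⅓)))²)*87 = (81/13 + (4 + (-1 + 2))²)*87 = (81/13 + (4 + 1)²)*87 = (81/13 + 5²)*87 = (81/13 + 25)*87 = (406/13)*87 = 35322/13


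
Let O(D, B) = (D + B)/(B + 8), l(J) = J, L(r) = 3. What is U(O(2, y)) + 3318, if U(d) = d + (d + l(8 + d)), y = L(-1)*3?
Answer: 56575/17 ≈ 3327.9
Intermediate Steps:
y = 9 (y = 3*3 = 9)
O(D, B) = (B + D)/(8 + B)
U(d) = 8 + 3*d (U(d) = d + (d + (8 + d)) = d + (8 + 2*d) = 8 + 3*d)
U(O(2, y)) + 3318 = (8 + 3*((9 + 2)/(8 + 9))) + 3318 = (8 + 3*(11/17)) + 3318 = (8 + 33/17) + 3318 = 169/17 + 3318 = 56575/17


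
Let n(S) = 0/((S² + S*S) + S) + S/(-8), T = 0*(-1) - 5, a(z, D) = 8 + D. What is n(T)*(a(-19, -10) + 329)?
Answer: 1635/8 ≈ 204.38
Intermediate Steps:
T = -5 (T = 0 - 5 = -5)
n(S) = -S/8 (n(S) = 0/((S² + S²) + S) + S*(-⅛) = 0/(2*S² + S) - S/8 = 0/(S + 2*S²) - S/8 = 0 - S/8 = -S/8)
n(T)*(a(-19, -10) + 329) = (-⅛*(-5))*((8 - 10) + 329) = 5*(-2 + 329)/8 = (5/8)*327 = 1635/8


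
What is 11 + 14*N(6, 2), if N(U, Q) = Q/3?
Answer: 61/3 ≈ 20.333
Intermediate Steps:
N(U, Q) = Q/3 (N(U, Q) = Q*(1/3) = Q/3)
11 + 14*N(6, 2) = 11 + 14*((1/3)*2) = 11 + 14*(2/3) = 11 + 28/3 = 61/3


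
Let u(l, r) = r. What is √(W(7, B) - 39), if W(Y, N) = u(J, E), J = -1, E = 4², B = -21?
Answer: I*√23 ≈ 4.7958*I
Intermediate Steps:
E = 16
W(Y, N) = 16
√(W(7, B) - 39) = √(16 - 39) = √(-23) = I*√23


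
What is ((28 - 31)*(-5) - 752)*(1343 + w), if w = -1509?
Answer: 122342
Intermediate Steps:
((28 - 31)*(-5) - 752)*(1343 + w) = ((28 - 31)*(-5) - 752)*(1343 - 1509) = (-3*(-5) - 752)*(-166) = (15 - 752)*(-166) = -737*(-166) = 122342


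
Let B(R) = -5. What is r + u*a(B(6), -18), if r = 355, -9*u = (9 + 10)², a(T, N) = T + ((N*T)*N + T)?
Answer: 591625/9 ≈ 65736.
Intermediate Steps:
a(T, N) = 2*T + T*N² (a(T, N) = T + (T*N² + T) = T + (T + T*N²) = 2*T + T*N²)
u = -361/9 (u = -(9 + 10)²/9 = -⅑*19² = -⅑*361 = -361/9 ≈ -40.111)
r + u*a(B(6), -18) = 355 - (-1805)*(2 + (-18)²)/9 = 355 - (-1805)*(2 + 324)/9 = 355 - (-1805)*326/9 = 355 - 361/9*(-1630) = 355 + 588430/9 = 591625/9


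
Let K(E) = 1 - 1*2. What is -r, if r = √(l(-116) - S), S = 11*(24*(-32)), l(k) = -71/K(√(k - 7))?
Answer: -√8519 ≈ -92.298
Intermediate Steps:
K(E) = -1 (K(E) = 1 - 2 = -1)
l(k) = 71 (l(k) = -71/(-1) = -71*(-1) = 71)
S = -8448 (S = 11*(-768) = -8448)
r = √8519 (r = √(71 - 1*(-8448)) = √(71 + 8448) = √8519 ≈ 92.298)
-r = -√8519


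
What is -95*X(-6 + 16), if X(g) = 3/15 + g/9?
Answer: -1121/9 ≈ -124.56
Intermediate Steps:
X(g) = ⅕ + g/9 (X(g) = 3*(1/15) + g*(⅑) = ⅕ + g/9)
-95*X(-6 + 16) = -95*(⅕ + (-6 + 16)/9) = -95*(⅕ + (⅑)*10) = -95*(⅕ + 10/9) = -95*59/45 = -1121/9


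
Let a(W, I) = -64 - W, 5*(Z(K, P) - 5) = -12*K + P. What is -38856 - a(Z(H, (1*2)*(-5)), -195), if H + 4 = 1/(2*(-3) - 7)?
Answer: -2520649/65 ≈ -38779.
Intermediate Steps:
H = -53/13 (H = -4 + 1/(2*(-3) - 7) = -4 + 1/(-6 - 7) = -4 + 1/(-13) = -4 - 1/13 = -53/13 ≈ -4.0769)
Z(K, P) = 5 - 12*K/5 + P/5 (Z(K, P) = 5 + (-12*K + P)/5 = 5 + (P - 12*K)/5 = 5 + (-12*K/5 + P/5) = 5 - 12*K/5 + P/5)
-38856 - a(Z(H, (1*2)*(-5)), -195) = -38856 - (-64 - (5 - 12/5*(-53/13) + ((1*2)*(-5))/5)) = -38856 - (-64 - (5 + 636/65 + (2*(-5))/5)) = -38856 - (-64 - (5 + 636/65 + (1/5)*(-10))) = -38856 - (-64 - (5 + 636/65 - 2)) = -38856 - (-64 - 1*831/65) = -38856 - (-64 - 831/65) = -38856 - 1*(-4991/65) = -38856 + 4991/65 = -2520649/65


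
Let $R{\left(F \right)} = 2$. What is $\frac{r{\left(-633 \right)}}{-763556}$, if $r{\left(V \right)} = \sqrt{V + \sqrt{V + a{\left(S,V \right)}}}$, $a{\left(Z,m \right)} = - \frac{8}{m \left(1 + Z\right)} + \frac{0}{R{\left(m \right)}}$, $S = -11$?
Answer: $- \frac{\sqrt{-6340903425 + 3165 i \sqrt{6340916085}}}{2416654740} \approx -6.547 \cdot 10^{-7} - 3.2957 \cdot 10^{-5} i$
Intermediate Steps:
$a{\left(Z,m \right)} = - \frac{8}{m \left(1 + Z\right)}$ ($a{\left(Z,m \right)} = - \frac{8}{m \left(1 + Z\right)} + \frac{0}{2} = - 8 \frac{1}{m \left(1 + Z\right)} + 0 \cdot \frac{1}{2} = - \frac{8}{m \left(1 + Z\right)} + 0 = - \frac{8}{m \left(1 + Z\right)}$)
$r{\left(V \right)} = \sqrt{V + \sqrt{V + \frac{4}{5 V}}}$ ($r{\left(V \right)} = \sqrt{V + \sqrt{V - \frac{8}{V \left(1 - 11\right)}}} = \sqrt{V + \sqrt{V - \frac{8}{V \left(-10\right)}}} = \sqrt{V + \sqrt{V - 8 \frac{1}{V} \left(- \frac{1}{10}\right)}} = \sqrt{V + \sqrt{V + \frac{4}{5 V}}}$)
$\frac{r{\left(-633 \right)}}{-763556} = \frac{\frac{1}{5} \sqrt{25 \left(-633\right) + 5 \sqrt{5} \sqrt{\frac{4}{-633} + 5 \left(-633\right)}}}{-763556} = \frac{\sqrt{-15825 + 5 \sqrt{5} \sqrt{4 \left(- \frac{1}{633}\right) - 3165}}}{5} \left(- \frac{1}{763556}\right) = \frac{\sqrt{-15825 + 5 \sqrt{5} \sqrt{- \frac{4}{633} - 3165}}}{5} \left(- \frac{1}{763556}\right) = \frac{\sqrt{-15825 + 5 \sqrt{5} \sqrt{- \frac{2003449}{633}}}}{5} \left(- \frac{1}{763556}\right) = \frac{\sqrt{-15825 + 5 \sqrt{5} \frac{i \sqrt{1268183217}}{633}}}{5} \left(- \frac{1}{763556}\right) = \frac{\sqrt{-15825 + \frac{5 i \sqrt{6340916085}}{633}}}{5} \left(- \frac{1}{763556}\right) = - \frac{\sqrt{-15825 + \frac{5 i \sqrt{6340916085}}{633}}}{3817780}$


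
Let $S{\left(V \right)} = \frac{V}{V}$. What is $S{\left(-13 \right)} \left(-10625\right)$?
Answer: $-10625$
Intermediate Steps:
$S{\left(V \right)} = 1$
$S{\left(-13 \right)} \left(-10625\right) = 1 \left(-10625\right) = -10625$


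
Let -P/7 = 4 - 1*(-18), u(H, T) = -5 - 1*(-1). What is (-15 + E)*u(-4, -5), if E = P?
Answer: 676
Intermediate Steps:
u(H, T) = -4 (u(H, T) = -5 + 1 = -4)
P = -154 (P = -7*(4 - 1*(-18)) = -7*(4 + 18) = -7*22 = -154)
E = -154
(-15 + E)*u(-4, -5) = (-15 - 154)*(-4) = -169*(-4) = 676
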